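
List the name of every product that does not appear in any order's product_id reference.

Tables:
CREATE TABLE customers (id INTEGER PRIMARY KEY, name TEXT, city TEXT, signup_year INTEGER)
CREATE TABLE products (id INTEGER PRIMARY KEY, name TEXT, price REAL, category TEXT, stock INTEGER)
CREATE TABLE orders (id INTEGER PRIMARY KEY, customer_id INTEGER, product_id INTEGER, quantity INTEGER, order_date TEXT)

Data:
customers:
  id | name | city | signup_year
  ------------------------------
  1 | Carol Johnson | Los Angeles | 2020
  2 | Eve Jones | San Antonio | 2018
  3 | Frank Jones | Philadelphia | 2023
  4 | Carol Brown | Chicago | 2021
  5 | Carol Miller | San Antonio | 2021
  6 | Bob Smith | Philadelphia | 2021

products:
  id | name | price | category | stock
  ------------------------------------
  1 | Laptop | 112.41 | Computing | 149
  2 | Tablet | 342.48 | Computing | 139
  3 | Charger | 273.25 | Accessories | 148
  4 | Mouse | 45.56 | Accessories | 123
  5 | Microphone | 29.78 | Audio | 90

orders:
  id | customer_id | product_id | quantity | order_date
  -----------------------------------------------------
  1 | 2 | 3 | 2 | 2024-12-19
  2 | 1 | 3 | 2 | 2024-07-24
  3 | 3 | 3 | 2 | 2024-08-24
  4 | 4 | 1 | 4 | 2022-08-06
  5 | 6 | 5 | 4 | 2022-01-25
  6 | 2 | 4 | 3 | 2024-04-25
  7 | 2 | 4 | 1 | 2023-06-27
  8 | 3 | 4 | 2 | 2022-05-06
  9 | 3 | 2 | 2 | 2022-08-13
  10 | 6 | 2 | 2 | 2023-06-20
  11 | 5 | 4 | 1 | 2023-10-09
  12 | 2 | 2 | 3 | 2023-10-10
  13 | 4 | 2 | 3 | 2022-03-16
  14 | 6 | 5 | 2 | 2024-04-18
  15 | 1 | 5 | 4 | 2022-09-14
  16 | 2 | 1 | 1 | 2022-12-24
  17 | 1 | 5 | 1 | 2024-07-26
SELECT p.name FROM products p LEFT JOIN orders c ON c.product_id = p.id WHERE c.id IS NULL

Execution result:
(no rows)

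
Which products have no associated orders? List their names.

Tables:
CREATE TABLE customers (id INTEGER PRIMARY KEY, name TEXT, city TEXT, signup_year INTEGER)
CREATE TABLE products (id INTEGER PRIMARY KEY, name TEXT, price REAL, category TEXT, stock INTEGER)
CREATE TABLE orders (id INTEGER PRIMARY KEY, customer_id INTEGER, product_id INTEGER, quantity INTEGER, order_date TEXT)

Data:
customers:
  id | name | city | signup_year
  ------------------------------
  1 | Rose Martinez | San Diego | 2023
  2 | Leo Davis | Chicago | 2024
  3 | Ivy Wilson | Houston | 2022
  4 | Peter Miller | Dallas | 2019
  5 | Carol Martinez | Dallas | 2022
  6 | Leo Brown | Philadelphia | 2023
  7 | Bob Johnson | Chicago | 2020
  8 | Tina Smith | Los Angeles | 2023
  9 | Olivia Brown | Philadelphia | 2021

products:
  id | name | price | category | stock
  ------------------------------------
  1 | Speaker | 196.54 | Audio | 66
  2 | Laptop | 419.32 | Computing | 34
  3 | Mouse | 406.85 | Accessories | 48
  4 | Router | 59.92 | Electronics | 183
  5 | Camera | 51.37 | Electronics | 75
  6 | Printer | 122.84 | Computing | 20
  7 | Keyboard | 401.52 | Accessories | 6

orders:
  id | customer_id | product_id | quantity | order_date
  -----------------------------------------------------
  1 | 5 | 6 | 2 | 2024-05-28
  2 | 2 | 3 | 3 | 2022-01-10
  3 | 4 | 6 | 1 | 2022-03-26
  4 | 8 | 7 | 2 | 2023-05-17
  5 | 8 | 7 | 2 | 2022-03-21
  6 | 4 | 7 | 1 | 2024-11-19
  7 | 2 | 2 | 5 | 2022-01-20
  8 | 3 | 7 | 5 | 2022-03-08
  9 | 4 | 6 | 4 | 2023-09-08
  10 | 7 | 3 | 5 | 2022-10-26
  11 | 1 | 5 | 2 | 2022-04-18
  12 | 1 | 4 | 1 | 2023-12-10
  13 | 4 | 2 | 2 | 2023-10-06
SELECT p.name FROM products p LEFT JOIN orders c ON c.product_id = p.id WHERE c.id IS NULL

Execution result:
Speaker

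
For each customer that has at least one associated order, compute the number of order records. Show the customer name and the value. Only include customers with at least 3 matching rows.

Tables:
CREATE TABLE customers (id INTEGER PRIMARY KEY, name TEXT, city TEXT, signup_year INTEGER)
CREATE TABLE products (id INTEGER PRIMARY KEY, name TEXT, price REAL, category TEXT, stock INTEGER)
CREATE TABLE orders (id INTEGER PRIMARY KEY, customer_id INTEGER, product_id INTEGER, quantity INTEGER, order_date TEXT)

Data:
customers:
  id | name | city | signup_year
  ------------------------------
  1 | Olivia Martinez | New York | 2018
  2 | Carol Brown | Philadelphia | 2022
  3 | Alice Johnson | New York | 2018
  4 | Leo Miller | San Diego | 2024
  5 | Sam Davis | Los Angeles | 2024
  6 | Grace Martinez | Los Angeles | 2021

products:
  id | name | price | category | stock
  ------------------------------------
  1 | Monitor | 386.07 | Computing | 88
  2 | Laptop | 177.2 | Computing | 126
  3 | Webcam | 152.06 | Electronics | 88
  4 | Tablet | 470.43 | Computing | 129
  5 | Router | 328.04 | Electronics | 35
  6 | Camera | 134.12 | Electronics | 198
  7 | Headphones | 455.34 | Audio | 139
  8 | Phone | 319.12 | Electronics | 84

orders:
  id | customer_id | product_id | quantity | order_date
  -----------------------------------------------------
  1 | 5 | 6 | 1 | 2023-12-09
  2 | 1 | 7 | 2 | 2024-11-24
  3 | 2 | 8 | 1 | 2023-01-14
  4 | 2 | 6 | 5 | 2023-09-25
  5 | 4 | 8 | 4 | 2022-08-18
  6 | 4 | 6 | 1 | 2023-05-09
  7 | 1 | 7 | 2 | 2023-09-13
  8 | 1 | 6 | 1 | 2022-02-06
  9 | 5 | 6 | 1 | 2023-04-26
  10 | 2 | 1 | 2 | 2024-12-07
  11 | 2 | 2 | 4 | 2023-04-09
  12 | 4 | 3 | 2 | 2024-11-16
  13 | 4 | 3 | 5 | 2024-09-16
SELECT p.name, COUNT(*) AS n FROM orders c JOIN customers p ON c.customer_id = p.id GROUP BY p.id, p.name HAVING COUNT(*) >= 3

Execution result:
name | n
Olivia Martinez | 3
Carol Brown | 4
Leo Miller | 4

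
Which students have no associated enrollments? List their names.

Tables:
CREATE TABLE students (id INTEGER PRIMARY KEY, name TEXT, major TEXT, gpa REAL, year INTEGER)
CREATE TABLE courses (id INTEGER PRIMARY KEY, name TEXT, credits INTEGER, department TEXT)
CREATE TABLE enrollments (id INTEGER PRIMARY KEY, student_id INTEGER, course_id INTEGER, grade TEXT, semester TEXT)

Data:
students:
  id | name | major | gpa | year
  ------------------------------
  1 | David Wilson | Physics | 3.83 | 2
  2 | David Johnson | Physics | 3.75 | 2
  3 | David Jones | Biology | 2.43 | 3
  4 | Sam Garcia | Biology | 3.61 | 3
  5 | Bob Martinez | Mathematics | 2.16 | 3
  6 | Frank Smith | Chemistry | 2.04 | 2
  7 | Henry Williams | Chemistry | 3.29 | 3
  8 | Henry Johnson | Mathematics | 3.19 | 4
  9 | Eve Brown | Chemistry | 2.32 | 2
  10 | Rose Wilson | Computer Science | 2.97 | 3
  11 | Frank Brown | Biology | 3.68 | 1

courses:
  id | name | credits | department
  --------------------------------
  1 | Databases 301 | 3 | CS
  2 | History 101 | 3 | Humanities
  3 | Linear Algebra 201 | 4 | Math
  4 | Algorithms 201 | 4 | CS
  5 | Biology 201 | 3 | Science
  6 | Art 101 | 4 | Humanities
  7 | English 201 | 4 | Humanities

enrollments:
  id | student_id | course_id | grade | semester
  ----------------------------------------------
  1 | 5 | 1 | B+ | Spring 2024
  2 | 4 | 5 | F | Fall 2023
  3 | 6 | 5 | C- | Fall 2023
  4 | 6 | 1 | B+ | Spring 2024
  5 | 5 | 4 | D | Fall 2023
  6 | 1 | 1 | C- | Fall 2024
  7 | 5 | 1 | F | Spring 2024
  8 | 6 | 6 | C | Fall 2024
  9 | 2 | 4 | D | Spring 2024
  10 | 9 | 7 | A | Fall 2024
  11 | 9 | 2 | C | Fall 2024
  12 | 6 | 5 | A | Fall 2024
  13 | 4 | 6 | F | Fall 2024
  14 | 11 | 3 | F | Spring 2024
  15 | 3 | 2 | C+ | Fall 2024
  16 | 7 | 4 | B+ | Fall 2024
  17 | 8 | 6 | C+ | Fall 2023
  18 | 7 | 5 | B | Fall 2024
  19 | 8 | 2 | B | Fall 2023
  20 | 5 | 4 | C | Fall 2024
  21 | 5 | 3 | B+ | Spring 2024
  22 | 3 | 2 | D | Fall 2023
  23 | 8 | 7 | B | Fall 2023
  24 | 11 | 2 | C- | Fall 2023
SELECT p.name FROM students p LEFT JOIN enrollments c ON c.student_id = p.id WHERE c.id IS NULL

Execution result:
Rose Wilson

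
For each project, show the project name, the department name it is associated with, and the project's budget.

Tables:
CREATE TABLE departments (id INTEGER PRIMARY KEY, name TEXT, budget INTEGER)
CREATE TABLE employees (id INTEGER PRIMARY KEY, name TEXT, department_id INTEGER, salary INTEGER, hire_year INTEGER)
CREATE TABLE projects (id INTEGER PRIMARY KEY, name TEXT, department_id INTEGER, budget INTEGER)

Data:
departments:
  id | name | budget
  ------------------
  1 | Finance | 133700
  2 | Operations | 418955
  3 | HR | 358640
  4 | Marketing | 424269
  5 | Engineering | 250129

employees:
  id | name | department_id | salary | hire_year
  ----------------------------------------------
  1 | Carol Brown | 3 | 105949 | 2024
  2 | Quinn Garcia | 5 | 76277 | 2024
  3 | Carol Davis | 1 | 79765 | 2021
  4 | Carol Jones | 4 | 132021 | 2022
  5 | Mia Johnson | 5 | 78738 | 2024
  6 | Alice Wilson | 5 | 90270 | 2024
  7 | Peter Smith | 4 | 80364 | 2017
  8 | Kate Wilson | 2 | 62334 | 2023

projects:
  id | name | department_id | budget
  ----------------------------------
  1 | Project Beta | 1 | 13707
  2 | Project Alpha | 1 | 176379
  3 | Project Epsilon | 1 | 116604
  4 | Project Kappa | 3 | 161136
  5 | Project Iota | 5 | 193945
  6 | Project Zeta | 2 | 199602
SELECT c.name, p.name AS department, c.budget FROM projects c JOIN departments p ON c.department_id = p.id

Execution result:
name | department | budget
Project Beta | Finance | 13707
Project Alpha | Finance | 176379
Project Epsilon | Finance | 116604
Project Kappa | HR | 161136
Project Iota | Engineering | 193945
Project Zeta | Operations | 199602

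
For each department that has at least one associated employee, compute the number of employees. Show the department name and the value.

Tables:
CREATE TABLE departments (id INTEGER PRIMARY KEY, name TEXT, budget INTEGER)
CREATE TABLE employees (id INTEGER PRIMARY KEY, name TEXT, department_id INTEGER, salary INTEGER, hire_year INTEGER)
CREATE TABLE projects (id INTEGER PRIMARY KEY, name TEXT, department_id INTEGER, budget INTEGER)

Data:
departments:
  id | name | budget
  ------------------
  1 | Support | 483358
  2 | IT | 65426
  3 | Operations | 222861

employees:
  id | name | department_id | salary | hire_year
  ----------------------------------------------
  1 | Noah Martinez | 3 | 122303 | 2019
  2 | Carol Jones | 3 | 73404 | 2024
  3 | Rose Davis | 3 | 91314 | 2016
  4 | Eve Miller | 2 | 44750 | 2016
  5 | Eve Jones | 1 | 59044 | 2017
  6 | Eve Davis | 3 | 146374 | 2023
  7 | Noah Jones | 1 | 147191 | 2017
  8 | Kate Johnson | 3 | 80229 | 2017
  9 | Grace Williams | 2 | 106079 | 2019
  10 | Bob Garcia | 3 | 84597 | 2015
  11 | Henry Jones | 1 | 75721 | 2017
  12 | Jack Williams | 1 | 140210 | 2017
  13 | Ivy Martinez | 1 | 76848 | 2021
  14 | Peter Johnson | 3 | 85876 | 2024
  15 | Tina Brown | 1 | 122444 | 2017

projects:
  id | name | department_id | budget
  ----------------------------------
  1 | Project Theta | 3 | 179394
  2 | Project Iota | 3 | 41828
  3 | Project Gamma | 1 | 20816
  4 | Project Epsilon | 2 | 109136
SELECT p.name, COUNT(*) AS n FROM employees c JOIN departments p ON c.department_id = p.id GROUP BY p.id, p.name

Execution result:
name | n
Support | 6
IT | 2
Operations | 7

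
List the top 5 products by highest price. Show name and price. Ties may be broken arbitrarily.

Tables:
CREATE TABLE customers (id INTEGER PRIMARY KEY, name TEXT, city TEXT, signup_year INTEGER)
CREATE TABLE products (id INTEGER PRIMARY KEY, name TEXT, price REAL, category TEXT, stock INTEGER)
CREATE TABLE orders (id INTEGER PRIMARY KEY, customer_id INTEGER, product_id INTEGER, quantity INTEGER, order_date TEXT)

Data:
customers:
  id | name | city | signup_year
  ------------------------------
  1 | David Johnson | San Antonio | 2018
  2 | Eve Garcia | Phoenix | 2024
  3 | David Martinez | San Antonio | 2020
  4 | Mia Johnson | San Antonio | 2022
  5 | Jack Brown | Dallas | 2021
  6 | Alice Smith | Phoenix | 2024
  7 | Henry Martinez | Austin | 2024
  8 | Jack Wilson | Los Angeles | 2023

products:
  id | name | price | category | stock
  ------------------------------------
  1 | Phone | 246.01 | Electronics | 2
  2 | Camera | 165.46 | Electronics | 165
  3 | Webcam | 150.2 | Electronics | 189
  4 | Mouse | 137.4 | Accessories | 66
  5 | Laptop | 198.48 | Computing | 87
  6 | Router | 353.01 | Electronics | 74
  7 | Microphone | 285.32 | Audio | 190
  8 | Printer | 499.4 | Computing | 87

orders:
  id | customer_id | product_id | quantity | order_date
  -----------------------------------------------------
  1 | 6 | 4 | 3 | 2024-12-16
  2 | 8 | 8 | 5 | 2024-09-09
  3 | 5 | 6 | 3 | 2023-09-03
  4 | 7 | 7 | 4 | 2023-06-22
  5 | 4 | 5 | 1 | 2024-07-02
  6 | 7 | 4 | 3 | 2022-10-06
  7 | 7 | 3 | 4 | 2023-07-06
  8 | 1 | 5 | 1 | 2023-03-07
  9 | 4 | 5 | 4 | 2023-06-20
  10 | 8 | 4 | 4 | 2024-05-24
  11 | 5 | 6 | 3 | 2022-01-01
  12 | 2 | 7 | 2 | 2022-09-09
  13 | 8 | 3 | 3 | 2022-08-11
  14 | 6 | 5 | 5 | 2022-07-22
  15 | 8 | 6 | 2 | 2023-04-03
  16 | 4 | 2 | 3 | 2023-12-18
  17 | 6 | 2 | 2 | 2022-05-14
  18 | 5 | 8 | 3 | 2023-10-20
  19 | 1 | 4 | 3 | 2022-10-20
SELECT name, price FROM products ORDER BY price DESC LIMIT 5

Execution result:
name | price
Printer | 499.40
Router | 353.01
Microphone | 285.32
Phone | 246.01
Laptop | 198.48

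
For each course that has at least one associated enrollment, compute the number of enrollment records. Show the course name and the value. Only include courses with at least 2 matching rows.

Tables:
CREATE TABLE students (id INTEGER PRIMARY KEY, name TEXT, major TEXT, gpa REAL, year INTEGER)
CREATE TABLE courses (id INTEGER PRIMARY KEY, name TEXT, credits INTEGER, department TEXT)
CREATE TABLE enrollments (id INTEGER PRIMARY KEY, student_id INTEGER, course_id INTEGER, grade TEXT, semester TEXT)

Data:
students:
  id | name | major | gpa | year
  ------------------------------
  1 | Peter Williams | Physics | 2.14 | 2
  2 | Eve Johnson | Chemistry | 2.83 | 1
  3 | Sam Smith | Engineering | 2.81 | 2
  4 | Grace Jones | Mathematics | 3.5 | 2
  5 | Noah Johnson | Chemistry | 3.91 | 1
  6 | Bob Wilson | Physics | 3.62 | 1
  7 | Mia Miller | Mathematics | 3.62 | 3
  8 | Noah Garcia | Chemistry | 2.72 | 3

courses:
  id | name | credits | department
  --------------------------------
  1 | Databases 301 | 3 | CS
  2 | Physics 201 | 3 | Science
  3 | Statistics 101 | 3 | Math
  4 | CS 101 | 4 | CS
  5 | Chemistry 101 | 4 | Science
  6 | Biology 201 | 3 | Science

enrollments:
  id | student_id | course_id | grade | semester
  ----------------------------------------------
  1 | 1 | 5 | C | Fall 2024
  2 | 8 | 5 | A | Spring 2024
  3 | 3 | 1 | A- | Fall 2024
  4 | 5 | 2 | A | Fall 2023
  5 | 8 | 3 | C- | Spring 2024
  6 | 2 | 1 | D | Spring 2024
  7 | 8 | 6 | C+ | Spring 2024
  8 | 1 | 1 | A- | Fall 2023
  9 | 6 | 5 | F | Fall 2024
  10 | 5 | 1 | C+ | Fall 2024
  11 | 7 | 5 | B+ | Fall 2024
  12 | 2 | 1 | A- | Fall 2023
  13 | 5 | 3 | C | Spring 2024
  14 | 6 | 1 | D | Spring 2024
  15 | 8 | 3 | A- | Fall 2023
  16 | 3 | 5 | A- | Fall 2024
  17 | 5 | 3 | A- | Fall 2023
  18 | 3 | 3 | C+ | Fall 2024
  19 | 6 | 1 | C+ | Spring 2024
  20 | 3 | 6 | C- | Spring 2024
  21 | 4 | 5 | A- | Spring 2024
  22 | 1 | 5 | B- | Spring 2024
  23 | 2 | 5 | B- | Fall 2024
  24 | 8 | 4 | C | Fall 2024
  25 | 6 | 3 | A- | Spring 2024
SELECT p.name, COUNT(*) AS n FROM enrollments c JOIN courses p ON c.course_id = p.id GROUP BY p.id, p.name HAVING COUNT(*) >= 2

Execution result:
name | n
Databases 301 | 7
Statistics 101 | 6
Chemistry 101 | 8
Biology 201 | 2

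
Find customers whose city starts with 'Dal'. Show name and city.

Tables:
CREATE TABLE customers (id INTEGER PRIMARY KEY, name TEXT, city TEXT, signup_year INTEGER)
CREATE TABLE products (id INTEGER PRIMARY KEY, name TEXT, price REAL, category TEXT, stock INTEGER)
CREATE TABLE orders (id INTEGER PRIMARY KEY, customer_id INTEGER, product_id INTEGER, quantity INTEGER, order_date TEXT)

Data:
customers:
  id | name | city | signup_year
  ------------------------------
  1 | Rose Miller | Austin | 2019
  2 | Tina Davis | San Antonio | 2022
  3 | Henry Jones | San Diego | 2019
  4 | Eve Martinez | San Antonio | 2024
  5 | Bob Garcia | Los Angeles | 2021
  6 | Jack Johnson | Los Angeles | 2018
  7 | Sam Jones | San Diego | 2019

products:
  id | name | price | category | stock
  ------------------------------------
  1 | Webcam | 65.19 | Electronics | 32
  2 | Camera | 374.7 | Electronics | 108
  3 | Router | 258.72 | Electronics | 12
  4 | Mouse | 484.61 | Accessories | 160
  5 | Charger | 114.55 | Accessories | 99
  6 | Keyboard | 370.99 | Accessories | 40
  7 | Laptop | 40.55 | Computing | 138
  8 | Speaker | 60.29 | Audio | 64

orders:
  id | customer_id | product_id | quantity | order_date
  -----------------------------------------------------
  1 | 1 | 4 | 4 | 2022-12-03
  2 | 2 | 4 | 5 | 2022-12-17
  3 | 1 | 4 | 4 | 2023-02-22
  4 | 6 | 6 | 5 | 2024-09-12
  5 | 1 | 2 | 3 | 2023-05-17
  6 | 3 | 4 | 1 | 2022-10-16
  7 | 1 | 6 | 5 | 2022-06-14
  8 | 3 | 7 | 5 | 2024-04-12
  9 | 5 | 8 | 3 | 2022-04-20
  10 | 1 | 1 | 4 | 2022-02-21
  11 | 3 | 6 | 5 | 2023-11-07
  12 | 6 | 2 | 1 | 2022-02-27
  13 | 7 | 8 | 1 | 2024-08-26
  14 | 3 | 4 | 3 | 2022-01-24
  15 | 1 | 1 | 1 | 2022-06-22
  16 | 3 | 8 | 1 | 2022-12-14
SELECT name, city FROM customers WHERE city LIKE 'Dal%'

Execution result:
(no rows)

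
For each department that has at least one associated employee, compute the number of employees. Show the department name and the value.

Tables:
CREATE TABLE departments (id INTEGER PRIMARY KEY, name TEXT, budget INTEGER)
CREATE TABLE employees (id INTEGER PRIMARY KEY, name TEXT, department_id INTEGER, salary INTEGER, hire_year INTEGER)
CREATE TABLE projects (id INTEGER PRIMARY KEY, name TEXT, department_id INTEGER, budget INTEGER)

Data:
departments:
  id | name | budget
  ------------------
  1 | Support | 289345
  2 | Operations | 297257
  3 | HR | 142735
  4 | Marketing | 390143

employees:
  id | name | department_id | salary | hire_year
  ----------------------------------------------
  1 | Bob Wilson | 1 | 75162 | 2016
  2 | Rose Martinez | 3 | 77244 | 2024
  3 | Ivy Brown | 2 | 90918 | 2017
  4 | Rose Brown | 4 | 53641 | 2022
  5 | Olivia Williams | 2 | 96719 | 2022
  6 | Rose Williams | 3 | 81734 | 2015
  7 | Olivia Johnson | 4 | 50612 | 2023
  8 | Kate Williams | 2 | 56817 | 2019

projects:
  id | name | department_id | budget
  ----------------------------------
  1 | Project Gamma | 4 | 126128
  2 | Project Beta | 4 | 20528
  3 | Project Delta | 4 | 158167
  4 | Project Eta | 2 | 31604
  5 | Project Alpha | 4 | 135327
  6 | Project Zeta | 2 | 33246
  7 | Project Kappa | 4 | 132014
SELECT p.name, COUNT(*) AS n FROM employees c JOIN departments p ON c.department_id = p.id GROUP BY p.id, p.name

Execution result:
name | n
Support | 1
Operations | 3
HR | 2
Marketing | 2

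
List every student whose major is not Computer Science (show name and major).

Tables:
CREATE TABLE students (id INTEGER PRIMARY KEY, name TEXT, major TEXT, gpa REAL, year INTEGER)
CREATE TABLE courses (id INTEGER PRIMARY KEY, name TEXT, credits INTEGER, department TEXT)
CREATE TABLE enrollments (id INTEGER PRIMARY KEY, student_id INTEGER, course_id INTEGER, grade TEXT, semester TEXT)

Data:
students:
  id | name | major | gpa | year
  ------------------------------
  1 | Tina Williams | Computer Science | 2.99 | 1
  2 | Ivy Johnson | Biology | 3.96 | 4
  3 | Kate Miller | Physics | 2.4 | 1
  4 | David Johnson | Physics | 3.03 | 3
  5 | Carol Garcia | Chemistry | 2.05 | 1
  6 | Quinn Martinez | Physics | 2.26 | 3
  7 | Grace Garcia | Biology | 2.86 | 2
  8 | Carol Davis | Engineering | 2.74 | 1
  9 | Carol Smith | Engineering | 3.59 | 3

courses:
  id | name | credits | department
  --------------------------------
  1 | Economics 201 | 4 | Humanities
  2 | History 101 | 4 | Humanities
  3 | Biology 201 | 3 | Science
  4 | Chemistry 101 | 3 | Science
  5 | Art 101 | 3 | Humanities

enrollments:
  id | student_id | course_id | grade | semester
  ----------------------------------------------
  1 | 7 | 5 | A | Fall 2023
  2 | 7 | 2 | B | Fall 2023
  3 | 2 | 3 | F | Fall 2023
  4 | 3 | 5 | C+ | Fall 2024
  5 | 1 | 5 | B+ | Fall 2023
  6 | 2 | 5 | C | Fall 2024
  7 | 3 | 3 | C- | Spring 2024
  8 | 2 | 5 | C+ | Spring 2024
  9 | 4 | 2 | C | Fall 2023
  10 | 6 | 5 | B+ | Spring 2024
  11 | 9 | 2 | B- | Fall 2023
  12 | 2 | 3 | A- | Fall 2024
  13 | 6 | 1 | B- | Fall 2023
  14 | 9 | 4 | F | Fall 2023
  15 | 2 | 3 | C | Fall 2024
SELECT name, major FROM students WHERE major <> 'Computer Science'

Execution result:
name | major
Ivy Johnson | Biology
Kate Miller | Physics
David Johnson | Physics
Carol Garcia | Chemistry
Quinn Martinez | Physics
Grace Garcia | Biology
Carol Davis | Engineering
Carol Smith | Engineering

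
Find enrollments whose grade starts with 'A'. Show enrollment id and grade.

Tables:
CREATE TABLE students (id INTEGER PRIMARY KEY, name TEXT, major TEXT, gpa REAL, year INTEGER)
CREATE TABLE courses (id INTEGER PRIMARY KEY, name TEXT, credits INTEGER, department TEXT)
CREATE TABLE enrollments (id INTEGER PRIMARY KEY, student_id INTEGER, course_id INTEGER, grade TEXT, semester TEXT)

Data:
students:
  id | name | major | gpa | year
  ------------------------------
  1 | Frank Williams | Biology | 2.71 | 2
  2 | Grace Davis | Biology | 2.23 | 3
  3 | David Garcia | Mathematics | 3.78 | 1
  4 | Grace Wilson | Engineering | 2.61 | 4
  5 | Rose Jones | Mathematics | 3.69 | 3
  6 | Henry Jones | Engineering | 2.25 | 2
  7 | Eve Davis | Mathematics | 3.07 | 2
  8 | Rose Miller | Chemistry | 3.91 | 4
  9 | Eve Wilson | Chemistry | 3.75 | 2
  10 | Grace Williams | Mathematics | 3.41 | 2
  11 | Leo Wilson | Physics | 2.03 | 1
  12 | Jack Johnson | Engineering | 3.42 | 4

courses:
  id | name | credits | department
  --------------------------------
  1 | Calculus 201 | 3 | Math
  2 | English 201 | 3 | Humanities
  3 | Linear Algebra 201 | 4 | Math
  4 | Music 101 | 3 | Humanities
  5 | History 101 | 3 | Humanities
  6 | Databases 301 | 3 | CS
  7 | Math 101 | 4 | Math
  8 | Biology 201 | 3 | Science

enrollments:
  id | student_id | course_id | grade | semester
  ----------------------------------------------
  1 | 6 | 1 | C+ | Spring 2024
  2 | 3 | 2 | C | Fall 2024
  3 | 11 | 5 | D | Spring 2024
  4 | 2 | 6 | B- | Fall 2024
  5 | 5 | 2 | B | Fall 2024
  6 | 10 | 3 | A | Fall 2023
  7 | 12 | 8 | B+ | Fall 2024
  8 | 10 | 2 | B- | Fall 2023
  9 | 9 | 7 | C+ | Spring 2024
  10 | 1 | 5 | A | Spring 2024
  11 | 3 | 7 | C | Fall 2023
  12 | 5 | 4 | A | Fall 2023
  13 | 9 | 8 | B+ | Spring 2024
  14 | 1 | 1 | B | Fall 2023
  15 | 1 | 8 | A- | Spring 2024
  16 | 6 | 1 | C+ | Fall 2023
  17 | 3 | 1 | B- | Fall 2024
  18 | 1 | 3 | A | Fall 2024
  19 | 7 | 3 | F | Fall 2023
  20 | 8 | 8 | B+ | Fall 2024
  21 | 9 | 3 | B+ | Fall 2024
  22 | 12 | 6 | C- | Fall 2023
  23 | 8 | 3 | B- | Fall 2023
SELECT id, grade FROM enrollments WHERE grade LIKE 'A%'

Execution result:
id | grade
6 | A
10 | A
12 | A
15 | A-
18 | A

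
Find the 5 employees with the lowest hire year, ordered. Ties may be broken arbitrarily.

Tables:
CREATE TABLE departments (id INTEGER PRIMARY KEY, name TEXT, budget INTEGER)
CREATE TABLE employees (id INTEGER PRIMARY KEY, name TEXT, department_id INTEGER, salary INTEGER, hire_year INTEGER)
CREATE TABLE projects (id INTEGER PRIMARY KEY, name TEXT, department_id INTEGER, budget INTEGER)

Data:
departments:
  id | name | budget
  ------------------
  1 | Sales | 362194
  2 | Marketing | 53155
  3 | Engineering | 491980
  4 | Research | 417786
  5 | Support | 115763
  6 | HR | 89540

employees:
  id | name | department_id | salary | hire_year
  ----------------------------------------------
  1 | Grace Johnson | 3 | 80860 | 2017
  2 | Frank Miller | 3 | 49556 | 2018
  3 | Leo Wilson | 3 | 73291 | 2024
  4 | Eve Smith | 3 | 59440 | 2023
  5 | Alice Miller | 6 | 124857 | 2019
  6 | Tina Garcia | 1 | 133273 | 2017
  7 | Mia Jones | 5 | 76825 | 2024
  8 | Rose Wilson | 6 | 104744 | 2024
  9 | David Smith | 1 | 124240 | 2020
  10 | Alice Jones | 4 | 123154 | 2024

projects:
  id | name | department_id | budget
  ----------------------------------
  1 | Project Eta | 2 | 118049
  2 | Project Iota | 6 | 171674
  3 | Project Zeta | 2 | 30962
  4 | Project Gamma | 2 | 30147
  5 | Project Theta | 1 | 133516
SELECT name, hire_year FROM employees ORDER BY hire_year ASC LIMIT 5

Execution result:
name | hire_year
Grace Johnson | 2017
Tina Garcia | 2017
Frank Miller | 2018
Alice Miller | 2019
David Smith | 2020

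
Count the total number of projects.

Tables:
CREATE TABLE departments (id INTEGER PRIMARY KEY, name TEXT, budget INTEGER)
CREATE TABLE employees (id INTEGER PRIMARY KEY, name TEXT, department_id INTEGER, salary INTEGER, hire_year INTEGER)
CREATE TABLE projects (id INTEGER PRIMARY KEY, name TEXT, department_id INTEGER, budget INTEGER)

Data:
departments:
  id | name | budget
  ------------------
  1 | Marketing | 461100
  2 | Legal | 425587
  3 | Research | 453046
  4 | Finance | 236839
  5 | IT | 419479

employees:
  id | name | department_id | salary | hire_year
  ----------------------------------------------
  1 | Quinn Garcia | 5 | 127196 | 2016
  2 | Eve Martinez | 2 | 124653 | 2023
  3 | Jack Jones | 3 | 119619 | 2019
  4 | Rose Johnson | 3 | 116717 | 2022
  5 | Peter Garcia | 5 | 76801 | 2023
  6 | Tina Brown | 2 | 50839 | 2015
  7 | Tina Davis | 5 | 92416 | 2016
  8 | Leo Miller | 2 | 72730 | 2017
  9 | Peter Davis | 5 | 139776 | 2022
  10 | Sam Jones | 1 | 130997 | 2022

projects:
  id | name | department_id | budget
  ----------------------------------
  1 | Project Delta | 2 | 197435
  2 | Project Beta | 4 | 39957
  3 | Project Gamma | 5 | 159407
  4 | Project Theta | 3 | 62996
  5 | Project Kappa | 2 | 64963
SELECT COUNT(*) FROM projects

Execution result:
5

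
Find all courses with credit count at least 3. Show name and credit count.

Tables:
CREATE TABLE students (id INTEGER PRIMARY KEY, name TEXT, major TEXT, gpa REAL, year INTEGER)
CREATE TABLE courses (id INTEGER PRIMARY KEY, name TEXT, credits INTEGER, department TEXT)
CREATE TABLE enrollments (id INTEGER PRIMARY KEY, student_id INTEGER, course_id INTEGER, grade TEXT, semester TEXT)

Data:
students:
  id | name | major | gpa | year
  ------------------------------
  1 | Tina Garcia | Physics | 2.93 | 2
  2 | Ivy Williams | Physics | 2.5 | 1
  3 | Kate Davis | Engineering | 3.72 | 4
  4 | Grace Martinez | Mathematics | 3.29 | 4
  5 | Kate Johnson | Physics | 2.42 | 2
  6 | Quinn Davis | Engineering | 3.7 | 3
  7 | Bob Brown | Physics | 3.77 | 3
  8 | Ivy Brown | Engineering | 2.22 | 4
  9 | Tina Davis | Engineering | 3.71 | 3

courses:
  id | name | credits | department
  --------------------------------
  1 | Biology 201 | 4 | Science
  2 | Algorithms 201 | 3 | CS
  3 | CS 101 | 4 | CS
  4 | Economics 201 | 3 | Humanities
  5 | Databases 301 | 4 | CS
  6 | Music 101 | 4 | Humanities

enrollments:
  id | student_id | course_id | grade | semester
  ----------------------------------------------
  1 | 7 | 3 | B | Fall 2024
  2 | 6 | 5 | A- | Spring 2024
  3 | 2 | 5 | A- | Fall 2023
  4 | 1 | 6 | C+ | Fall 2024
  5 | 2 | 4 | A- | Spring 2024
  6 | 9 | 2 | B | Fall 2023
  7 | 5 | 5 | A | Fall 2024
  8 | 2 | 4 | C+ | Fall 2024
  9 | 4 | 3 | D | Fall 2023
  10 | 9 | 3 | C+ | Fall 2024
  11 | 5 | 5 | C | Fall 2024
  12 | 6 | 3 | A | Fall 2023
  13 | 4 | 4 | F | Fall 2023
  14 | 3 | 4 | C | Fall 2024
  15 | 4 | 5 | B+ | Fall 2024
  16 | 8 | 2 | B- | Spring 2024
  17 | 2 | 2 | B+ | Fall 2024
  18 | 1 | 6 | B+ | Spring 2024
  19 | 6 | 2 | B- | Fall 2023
SELECT name, credits FROM courses WHERE credits >= 3

Execution result:
name | credits
Biology 201 | 4
Algorithms 201 | 3
CS 101 | 4
Economics 201 | 3
Databases 301 | 4
Music 101 | 4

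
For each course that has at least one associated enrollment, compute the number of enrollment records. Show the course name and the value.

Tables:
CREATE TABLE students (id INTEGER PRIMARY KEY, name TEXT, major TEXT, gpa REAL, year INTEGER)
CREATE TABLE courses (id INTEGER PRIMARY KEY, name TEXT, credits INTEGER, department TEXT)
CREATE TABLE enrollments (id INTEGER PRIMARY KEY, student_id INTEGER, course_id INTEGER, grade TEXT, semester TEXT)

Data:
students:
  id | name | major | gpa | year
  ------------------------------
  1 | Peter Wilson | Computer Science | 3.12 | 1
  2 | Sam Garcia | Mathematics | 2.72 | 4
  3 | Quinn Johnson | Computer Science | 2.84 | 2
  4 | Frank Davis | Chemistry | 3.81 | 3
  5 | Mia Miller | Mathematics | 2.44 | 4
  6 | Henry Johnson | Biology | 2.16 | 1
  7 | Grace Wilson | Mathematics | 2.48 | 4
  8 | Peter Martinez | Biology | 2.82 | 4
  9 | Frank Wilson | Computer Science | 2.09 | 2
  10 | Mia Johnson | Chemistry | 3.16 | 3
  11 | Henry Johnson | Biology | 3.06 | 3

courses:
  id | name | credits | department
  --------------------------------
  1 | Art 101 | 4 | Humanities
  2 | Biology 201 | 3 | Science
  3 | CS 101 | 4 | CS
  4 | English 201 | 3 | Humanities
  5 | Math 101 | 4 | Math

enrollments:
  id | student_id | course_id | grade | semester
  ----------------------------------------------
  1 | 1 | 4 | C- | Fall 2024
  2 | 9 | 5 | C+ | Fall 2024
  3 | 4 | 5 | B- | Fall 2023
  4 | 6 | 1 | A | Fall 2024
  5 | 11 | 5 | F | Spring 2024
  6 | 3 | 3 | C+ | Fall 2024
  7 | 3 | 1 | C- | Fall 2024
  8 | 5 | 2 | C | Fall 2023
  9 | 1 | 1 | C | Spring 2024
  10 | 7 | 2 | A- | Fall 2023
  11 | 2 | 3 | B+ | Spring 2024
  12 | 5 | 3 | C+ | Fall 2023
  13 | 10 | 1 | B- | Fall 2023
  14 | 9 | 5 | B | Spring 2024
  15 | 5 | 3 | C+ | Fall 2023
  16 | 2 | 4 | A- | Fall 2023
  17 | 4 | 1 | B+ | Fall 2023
SELECT p.name, COUNT(*) AS n FROM enrollments c JOIN courses p ON c.course_id = p.id GROUP BY p.id, p.name

Execution result:
name | n
Art 101 | 5
Biology 201 | 2
CS 101 | 4
English 201 | 2
Math 101 | 4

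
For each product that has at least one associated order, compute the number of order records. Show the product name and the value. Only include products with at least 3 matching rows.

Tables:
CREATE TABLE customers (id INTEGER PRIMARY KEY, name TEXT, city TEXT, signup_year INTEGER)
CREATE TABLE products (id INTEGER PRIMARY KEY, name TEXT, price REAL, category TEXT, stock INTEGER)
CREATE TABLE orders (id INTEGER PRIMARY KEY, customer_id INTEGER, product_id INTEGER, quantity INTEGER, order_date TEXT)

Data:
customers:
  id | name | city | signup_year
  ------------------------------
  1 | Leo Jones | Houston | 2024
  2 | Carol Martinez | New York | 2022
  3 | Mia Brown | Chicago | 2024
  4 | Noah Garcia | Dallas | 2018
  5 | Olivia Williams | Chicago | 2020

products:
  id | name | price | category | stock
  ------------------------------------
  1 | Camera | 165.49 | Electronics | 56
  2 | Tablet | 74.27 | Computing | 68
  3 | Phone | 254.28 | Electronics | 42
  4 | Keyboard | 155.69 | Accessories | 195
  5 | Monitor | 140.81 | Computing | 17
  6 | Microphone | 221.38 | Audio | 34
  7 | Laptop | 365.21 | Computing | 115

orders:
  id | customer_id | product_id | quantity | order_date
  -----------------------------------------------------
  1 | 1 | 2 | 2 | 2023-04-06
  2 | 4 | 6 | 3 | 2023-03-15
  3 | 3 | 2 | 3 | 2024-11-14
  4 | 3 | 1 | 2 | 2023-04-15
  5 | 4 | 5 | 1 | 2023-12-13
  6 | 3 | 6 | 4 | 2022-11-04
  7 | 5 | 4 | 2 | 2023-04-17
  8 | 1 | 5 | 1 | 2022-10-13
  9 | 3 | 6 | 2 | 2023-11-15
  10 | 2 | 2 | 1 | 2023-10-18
SELECT p.name, COUNT(*) AS n FROM orders c JOIN products p ON c.product_id = p.id GROUP BY p.id, p.name HAVING COUNT(*) >= 3

Execution result:
name | n
Tablet | 3
Microphone | 3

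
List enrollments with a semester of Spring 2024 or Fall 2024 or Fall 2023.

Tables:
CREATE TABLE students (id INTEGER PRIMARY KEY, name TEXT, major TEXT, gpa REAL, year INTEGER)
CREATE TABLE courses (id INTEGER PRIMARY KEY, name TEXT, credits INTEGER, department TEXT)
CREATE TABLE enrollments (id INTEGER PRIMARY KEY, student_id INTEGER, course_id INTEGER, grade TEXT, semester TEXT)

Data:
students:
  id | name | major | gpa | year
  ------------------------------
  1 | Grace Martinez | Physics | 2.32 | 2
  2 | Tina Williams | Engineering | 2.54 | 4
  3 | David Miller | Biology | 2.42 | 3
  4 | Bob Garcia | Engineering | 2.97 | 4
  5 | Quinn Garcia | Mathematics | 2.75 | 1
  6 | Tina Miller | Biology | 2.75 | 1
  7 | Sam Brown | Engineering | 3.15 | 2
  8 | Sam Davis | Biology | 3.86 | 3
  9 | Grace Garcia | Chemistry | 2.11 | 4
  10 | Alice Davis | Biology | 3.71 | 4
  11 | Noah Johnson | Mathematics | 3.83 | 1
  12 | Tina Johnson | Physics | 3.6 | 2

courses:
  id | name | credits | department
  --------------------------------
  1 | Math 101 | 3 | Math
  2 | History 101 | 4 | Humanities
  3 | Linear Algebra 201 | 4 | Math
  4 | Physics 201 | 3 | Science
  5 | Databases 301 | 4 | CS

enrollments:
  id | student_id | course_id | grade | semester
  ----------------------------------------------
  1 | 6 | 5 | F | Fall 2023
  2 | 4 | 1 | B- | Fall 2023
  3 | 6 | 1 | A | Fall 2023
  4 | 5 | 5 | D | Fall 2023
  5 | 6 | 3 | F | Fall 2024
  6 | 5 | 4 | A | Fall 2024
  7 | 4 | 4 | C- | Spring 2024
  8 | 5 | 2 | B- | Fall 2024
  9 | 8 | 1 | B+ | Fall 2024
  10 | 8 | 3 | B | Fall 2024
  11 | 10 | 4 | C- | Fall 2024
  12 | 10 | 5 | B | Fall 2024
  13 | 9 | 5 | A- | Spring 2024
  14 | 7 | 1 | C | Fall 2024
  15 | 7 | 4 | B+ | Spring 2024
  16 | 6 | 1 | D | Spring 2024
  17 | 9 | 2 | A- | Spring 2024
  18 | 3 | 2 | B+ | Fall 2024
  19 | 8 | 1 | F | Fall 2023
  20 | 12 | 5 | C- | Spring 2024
SELECT id, semester FROM enrollments WHERE semester IN ('Spring 2024', 'Fall 2024', 'Fall 2023')

Execution result:
id | semester
1 | Fall 2023
2 | Fall 2023
3 | Fall 2023
4 | Fall 2023
5 | Fall 2024
6 | Fall 2024
7 | Spring 2024
8 | Fall 2024
9 | Fall 2024
10 | Fall 2024
11 | Fall 2024
12 | Fall 2024
13 | Spring 2024
14 | Fall 2024
15 | Spring 2024
16 | Spring 2024
17 | Spring 2024
18 | Fall 2024
19 | Fall 2023
20 | Spring 2024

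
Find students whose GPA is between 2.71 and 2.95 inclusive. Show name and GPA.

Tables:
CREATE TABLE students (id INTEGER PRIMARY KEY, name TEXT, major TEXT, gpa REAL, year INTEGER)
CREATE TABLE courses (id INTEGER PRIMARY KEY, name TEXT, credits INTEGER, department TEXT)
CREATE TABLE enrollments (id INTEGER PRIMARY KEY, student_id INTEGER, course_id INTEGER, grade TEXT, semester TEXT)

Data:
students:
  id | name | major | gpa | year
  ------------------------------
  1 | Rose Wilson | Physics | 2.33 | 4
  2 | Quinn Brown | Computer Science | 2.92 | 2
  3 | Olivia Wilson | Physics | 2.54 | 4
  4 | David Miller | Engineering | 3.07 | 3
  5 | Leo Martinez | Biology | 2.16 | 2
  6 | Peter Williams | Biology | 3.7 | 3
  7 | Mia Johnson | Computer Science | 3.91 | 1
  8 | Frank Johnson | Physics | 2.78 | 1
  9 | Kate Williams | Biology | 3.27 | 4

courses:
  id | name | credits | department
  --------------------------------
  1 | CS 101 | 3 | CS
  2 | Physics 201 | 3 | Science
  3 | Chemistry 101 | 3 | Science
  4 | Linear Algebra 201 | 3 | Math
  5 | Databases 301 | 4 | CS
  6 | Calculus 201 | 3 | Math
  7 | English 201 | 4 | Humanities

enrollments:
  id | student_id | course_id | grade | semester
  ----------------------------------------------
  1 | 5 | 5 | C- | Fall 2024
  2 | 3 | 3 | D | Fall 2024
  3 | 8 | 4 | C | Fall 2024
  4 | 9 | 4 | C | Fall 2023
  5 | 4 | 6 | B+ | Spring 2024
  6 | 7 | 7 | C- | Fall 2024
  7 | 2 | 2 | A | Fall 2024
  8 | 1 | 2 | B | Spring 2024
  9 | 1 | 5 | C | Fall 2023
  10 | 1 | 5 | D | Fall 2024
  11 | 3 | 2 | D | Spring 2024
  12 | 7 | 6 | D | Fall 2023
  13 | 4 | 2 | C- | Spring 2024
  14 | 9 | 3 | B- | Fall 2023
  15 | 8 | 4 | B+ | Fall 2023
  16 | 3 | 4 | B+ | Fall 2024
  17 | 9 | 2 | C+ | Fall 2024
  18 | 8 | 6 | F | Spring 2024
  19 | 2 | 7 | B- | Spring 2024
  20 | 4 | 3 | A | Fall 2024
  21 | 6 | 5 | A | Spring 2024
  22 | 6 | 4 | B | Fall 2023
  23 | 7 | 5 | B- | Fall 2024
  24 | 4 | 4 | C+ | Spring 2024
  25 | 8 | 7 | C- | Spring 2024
SELECT name, gpa FROM students WHERE gpa BETWEEN 2.71 AND 2.95

Execution result:
name | gpa
Quinn Brown | 2.92
Frank Johnson | 2.78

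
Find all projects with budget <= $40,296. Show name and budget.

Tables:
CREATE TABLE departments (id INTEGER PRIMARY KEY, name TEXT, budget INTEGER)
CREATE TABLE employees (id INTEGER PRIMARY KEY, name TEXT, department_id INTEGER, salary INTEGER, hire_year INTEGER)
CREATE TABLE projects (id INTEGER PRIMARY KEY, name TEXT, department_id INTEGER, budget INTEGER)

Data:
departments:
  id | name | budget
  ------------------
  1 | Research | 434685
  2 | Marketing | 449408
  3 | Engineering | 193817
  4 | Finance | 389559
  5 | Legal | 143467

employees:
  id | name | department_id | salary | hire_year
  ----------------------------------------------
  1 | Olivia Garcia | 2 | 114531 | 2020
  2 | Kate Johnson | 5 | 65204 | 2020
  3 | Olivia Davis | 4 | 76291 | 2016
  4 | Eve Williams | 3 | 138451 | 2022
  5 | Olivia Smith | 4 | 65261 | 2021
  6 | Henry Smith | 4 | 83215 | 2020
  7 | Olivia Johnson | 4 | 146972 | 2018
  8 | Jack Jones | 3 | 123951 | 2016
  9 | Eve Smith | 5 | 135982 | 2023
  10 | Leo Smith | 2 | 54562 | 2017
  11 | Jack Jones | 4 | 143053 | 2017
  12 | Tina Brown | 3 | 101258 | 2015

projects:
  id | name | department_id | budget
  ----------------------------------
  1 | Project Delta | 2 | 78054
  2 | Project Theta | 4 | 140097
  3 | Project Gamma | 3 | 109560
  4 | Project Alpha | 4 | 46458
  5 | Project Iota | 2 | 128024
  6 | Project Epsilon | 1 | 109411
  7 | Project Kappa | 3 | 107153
SELECT name, budget FROM projects WHERE budget <= 40296

Execution result:
(no rows)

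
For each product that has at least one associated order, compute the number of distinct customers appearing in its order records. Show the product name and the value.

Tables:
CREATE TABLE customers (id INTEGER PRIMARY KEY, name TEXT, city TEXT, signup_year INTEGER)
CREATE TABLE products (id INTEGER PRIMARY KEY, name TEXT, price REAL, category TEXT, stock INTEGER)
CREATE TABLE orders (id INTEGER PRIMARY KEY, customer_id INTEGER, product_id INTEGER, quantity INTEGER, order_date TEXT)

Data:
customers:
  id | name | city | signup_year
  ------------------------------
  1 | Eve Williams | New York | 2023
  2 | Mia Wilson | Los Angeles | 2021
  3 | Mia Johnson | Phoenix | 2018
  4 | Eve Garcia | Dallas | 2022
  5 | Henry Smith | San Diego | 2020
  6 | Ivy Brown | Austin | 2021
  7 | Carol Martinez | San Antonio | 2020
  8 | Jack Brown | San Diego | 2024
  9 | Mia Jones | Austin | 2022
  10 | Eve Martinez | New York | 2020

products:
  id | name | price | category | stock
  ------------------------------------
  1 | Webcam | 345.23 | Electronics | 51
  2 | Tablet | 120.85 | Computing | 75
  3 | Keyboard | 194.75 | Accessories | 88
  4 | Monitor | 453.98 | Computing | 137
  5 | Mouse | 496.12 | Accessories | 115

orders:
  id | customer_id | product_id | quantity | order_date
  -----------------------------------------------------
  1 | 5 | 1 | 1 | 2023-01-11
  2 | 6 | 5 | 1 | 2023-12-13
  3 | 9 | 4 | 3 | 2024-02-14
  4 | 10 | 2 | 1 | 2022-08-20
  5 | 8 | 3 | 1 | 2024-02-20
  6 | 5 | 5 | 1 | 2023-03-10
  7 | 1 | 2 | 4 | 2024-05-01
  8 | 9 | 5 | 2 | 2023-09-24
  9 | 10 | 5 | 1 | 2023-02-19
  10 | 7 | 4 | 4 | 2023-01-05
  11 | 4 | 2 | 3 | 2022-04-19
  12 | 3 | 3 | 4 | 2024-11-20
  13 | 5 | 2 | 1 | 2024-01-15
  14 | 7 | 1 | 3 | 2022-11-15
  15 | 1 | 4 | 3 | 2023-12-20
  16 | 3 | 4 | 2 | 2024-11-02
SELECT p.name, COUNT(DISTINCT c.customer_id) AS distinct_customer_count FROM orders c JOIN products p ON c.product_id = p.id GROUP BY p.id, p.name

Execution result:
name | distinct_customer_count
Webcam | 2
Tablet | 4
Keyboard | 2
Monitor | 4
Mouse | 4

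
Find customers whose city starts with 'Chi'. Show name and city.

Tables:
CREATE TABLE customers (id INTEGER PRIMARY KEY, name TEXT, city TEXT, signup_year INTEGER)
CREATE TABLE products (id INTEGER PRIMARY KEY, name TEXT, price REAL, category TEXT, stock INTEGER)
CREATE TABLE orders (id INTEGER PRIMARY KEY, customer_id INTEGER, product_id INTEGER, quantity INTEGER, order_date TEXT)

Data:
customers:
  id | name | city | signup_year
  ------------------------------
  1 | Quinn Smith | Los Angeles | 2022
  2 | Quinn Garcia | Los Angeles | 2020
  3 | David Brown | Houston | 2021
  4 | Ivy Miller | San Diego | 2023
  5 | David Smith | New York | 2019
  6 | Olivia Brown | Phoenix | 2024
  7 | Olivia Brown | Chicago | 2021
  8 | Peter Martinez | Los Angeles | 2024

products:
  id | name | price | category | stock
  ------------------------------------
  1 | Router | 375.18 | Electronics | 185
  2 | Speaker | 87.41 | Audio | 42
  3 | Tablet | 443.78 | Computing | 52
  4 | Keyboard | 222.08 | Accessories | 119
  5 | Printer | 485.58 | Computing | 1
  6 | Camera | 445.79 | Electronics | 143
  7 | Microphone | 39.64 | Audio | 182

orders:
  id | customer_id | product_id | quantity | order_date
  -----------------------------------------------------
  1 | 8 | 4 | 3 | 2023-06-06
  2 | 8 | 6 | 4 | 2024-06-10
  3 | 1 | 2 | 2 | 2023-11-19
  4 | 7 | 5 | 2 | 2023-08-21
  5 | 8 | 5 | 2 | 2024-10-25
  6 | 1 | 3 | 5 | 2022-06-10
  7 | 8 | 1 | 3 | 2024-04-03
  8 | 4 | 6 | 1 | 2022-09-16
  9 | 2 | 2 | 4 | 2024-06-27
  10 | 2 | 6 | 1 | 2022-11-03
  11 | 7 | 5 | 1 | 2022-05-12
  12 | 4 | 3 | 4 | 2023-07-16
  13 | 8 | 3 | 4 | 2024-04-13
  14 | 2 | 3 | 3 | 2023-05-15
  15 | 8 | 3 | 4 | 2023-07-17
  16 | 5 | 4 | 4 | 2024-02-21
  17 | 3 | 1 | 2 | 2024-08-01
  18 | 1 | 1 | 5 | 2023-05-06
SELECT name, city FROM customers WHERE city LIKE 'Chi%'

Execution result:
name | city
Olivia Brown | Chicago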